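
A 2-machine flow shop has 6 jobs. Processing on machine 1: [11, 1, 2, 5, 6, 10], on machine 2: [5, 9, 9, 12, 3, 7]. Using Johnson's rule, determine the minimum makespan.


Apply Johnson's rule:
  Group 1 (a <= b): [(2, 1, 9), (3, 2, 9), (4, 5, 12)]
  Group 2 (a > b): [(6, 10, 7), (1, 11, 5), (5, 6, 3)]
Optimal job order: [2, 3, 4, 6, 1, 5]
Schedule:
  Job 2: M1 done at 1, M2 done at 10
  Job 3: M1 done at 3, M2 done at 19
  Job 4: M1 done at 8, M2 done at 31
  Job 6: M1 done at 18, M2 done at 38
  Job 1: M1 done at 29, M2 done at 43
  Job 5: M1 done at 35, M2 done at 46
Makespan = 46

46


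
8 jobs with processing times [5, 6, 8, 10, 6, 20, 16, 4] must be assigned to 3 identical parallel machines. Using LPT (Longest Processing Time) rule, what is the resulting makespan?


Sort jobs in decreasing order (LPT): [20, 16, 10, 8, 6, 6, 5, 4]
Assign each job to the least loaded machine:
  Machine 1: jobs [20, 5], load = 25
  Machine 2: jobs [16, 6, 4], load = 26
  Machine 3: jobs [10, 8, 6], load = 24
Makespan = max load = 26

26


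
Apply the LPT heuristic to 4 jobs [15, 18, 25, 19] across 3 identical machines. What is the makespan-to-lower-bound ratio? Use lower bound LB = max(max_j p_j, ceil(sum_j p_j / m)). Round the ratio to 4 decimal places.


LPT order: [25, 19, 18, 15]
Machine loads after assignment: [25, 19, 33]
LPT makespan = 33
Lower bound = max(max_job, ceil(total/3)) = max(25, 26) = 26
Ratio = 33 / 26 = 1.2692

1.2692


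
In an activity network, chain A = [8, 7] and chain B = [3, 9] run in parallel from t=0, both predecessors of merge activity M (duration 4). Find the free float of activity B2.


ES(B2) = sum of predecessors on chain B = 3
EF(B2) = ES + duration = 3 + 9 = 12
Successor of B2 is M. ES(M) = max(sum(A), sum(B)) = max(15, 12) = 15
Free float = ES(successor) - EF(current) = 15 - 12 = 3

3


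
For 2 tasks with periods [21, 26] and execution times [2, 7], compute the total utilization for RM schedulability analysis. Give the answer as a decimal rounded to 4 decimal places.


Compute individual utilizations (exact fractions):
  Task 1: C/T = 2/21 (approx. 0.0952)
  Task 2: C/T = 7/26 (approx. 0.2692)
Total utilization U = 2/21 + 7/26 = 199/546
Rounded to 4 decimal places: U = 0.3645
RM (Liu & Layland) bound for 2 tasks = 0.828427; compare with U = 199/546 (approx. 0.364469)
U <= bound, so schedulable by RM sufficient condition.

0.3645


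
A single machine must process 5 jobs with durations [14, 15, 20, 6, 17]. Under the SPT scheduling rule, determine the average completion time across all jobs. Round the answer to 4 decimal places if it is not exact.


Sort jobs by processing time (SPT order): [6, 14, 15, 17, 20]
Compute completion times sequentially:
  Job 1: processing = 6, completes at 6
  Job 2: processing = 14, completes at 20
  Job 3: processing = 15, completes at 35
  Job 4: processing = 17, completes at 52
  Job 5: processing = 20, completes at 72
Sum of completion times = 185
Average completion time = 185/5 = 37.0

37.0


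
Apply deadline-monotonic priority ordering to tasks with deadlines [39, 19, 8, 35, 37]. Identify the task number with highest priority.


Sort tasks by relative deadline (ascending):
  Task 3: deadline = 8
  Task 2: deadline = 19
  Task 4: deadline = 35
  Task 5: deadline = 37
  Task 1: deadline = 39
Priority order (highest first): [3, 2, 4, 5, 1]
Highest priority task = 3

3


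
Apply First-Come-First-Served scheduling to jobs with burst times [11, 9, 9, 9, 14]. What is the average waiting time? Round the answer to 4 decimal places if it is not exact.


FCFS order (as given): [11, 9, 9, 9, 14]
Waiting times:
  Job 1: wait = 0
  Job 2: wait = 11
  Job 3: wait = 20
  Job 4: wait = 29
  Job 5: wait = 38
Sum of waiting times = 98
Average waiting time = 98/5 = 19.6

19.6


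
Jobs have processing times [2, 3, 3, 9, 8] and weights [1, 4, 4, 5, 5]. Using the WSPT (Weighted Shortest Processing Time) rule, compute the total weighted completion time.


Compute p/w ratios and sort ascending (WSPT): [(3, 4), (3, 4), (8, 5), (9, 5), (2, 1)]
Compute weighted completion times:
  Job (p=3,w=4): C=3, w*C=4*3=12
  Job (p=3,w=4): C=6, w*C=4*6=24
  Job (p=8,w=5): C=14, w*C=5*14=70
  Job (p=9,w=5): C=23, w*C=5*23=115
  Job (p=2,w=1): C=25, w*C=1*25=25
Total weighted completion time = 246

246


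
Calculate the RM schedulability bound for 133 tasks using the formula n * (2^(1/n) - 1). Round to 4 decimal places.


Compute 2^(1/133) = 1.0052252371
Subtract 1: 1.0052252371 - 1 = 0.0052252371
Multiply by n: 133 * 0.0052252371 = 0.6949565343
Round to 4 dp: 0.6950

0.6950


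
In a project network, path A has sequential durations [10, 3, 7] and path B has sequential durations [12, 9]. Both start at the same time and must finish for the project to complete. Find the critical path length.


Path A total = 10 + 3 + 7 = 20
Path B total = 12 + 9 = 21
Critical path = longest path = max(20, 21) = 21

21


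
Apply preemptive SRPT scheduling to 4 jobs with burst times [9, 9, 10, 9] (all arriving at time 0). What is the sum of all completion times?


Since all jobs arrive at t=0, SRPT equals SPT ordering.
SPT order: [9, 9, 9, 10]
Completion times:
  Job 1: p=9, C=9
  Job 2: p=9, C=18
  Job 3: p=9, C=27
  Job 4: p=10, C=37
Total completion time = 9 + 18 + 27 + 37 = 91

91


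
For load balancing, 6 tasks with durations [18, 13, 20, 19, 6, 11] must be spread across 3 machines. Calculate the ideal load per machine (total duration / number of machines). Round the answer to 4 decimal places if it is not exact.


Total processing time = 18 + 13 + 20 + 19 + 6 + 11 = 87
Number of machines = 3
Ideal balanced load = 87 / 3 = 29.0

29.0


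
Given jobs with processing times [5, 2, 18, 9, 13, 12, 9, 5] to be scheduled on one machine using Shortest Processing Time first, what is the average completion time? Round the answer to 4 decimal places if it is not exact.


Sort jobs by processing time (SPT order): [2, 5, 5, 9, 9, 12, 13, 18]
Compute completion times sequentially:
  Job 1: processing = 2, completes at 2
  Job 2: processing = 5, completes at 7
  Job 3: processing = 5, completes at 12
  Job 4: processing = 9, completes at 21
  Job 5: processing = 9, completes at 30
  Job 6: processing = 12, completes at 42
  Job 7: processing = 13, completes at 55
  Job 8: processing = 18, completes at 73
Sum of completion times = 242
Average completion time = 242/8 = 30.25

30.25


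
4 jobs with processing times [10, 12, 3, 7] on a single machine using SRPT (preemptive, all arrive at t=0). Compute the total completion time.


Since all jobs arrive at t=0, SRPT equals SPT ordering.
SPT order: [3, 7, 10, 12]
Completion times:
  Job 1: p=3, C=3
  Job 2: p=7, C=10
  Job 3: p=10, C=20
  Job 4: p=12, C=32
Total completion time = 3 + 10 + 20 + 32 = 65

65


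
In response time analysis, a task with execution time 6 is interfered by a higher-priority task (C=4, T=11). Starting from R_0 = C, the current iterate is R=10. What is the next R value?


R_next = C + ceil(R_prev / T_hp) * C_hp
ceil(10 / 11) = ceil(0.9091) = 1
Interference = 1 * 4 = 4
R_next = 6 + 4 = 10
R_next = R_prev, so the iteration has converged (response time = 10).

10


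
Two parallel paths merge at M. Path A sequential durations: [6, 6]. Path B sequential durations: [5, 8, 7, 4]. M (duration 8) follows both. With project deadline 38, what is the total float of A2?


Forward pass: ES(A2) = sum of predecessors on chain A = 6
EF = ES + duration = 6 + 6 = 12
Backward pass: LF(M) = deadline = 38; LS(M) = 38 - 8 = 30
LF(A2) = LS(M) - sum(successors on chain A) = 30 - 0 = 30
LS = LF - duration = 30 - 6 = 24
Total float = LS - ES = 24 - 6 = 18

18


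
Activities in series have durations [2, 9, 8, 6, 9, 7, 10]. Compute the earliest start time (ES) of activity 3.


Activity 3 starts after activities 1 through 2 complete.
Predecessor durations: [2, 9]
ES = 2 + 9 = 11

11


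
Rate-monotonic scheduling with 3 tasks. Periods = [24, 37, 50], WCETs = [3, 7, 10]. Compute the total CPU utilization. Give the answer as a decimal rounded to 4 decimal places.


Compute individual utilizations (exact fractions):
  Task 1: C/T = 3/24 = 1/8 (approx. 0.125)
  Task 2: C/T = 7/37 (approx. 0.1892)
  Task 3: C/T = 10/50 = 1/5 (approx. 0.2)
Total utilization U = 1/8 + 7/37 + 1/5 = 761/1480
Rounded to 4 decimal places: U = 0.5142
RM (Liu & Layland) bound for 3 tasks = 0.779763; compare with U = 761/1480 (approx. 0.514189)
U <= bound, so schedulable by RM sufficient condition.

0.5142


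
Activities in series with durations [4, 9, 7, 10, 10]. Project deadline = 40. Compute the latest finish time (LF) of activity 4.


LF(activity 4) = deadline - sum of successor durations
Successors: activities 5 through 5 with durations [10]
Sum of successor durations = 10
LF = 40 - 10 = 30

30


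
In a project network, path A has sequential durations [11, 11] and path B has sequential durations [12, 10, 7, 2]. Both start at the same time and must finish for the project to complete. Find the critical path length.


Path A total = 11 + 11 = 22
Path B total = 12 + 10 + 7 + 2 = 31
Critical path = longest path = max(22, 31) = 31

31


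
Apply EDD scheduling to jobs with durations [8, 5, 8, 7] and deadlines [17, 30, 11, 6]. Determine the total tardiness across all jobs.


Sort by due date (EDD order): [(7, 6), (8, 11), (8, 17), (5, 30)]
Compute completion times and tardiness:
  Job 1: p=7, d=6, C=7, tardiness=max(0,7-6)=1
  Job 2: p=8, d=11, C=15, tardiness=max(0,15-11)=4
  Job 3: p=8, d=17, C=23, tardiness=max(0,23-17)=6
  Job 4: p=5, d=30, C=28, tardiness=max(0,28-30)=0
Total tardiness = 11

11


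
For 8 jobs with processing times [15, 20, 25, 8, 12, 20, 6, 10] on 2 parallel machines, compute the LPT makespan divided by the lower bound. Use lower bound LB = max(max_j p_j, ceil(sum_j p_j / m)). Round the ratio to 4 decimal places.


LPT order: [25, 20, 20, 15, 12, 10, 8, 6]
Machine loads after assignment: [58, 58]
LPT makespan = 58
Lower bound = max(max_job, ceil(total/2)) = max(25, 58) = 58
Ratio = 58 / 58 = 1.0

1.0


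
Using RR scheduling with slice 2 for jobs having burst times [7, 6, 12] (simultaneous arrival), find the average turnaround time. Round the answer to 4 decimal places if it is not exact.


Time quantum = 2
Execution trace:
  J1 runs 2 units, time = 2
  J2 runs 2 units, time = 4
  J3 runs 2 units, time = 6
  J1 runs 2 units, time = 8
  J2 runs 2 units, time = 10
  J3 runs 2 units, time = 12
  J1 runs 2 units, time = 14
  J2 runs 2 units, time = 16
  J3 runs 2 units, time = 18
  J1 runs 1 units, time = 19
  J3 runs 2 units, time = 21
  J3 runs 2 units, time = 23
  J3 runs 2 units, time = 25
Finish times: [19, 16, 25]
Average turnaround = 60/3 = 20.0

20.0


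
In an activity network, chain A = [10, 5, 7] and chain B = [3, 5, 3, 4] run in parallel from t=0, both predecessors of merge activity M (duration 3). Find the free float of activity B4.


ES(B4) = sum of predecessors on chain B = 11
EF(B4) = ES + duration = 11 + 4 = 15
Successor of B4 is M. ES(M) = max(sum(A), sum(B)) = max(22, 15) = 22
Free float = ES(successor) - EF(current) = 22 - 15 = 7

7


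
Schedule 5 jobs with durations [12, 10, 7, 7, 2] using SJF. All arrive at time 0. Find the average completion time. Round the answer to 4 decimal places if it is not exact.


SJF order (ascending): [2, 7, 7, 10, 12]
Completion times:
  Job 1: burst=2, C=2
  Job 2: burst=7, C=9
  Job 3: burst=7, C=16
  Job 4: burst=10, C=26
  Job 5: burst=12, C=38
Average completion = 91/5 = 18.2

18.2


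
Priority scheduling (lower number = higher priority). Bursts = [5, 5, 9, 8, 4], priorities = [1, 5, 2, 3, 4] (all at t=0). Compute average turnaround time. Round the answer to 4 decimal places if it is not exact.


Sort by priority (ascending = highest first):
Order: [(1, 5), (2, 9), (3, 8), (4, 4), (5, 5)]
Completion times:
  Priority 1, burst=5, C=5
  Priority 2, burst=9, C=14
  Priority 3, burst=8, C=22
  Priority 4, burst=4, C=26
  Priority 5, burst=5, C=31
Average turnaround = 98/5 = 19.6

19.6


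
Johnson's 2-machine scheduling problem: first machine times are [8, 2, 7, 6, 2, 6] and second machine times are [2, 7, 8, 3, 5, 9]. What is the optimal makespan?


Apply Johnson's rule:
  Group 1 (a <= b): [(2, 2, 7), (5, 2, 5), (6, 6, 9), (3, 7, 8)]
  Group 2 (a > b): [(4, 6, 3), (1, 8, 2)]
Optimal job order: [2, 5, 6, 3, 4, 1]
Schedule:
  Job 2: M1 done at 2, M2 done at 9
  Job 5: M1 done at 4, M2 done at 14
  Job 6: M1 done at 10, M2 done at 23
  Job 3: M1 done at 17, M2 done at 31
  Job 4: M1 done at 23, M2 done at 34
  Job 1: M1 done at 31, M2 done at 36
Makespan = 36

36


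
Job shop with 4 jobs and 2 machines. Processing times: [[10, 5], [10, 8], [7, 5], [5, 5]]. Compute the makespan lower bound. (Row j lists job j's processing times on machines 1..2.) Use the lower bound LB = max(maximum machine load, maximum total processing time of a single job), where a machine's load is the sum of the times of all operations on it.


Machine loads:
  Machine 1: 10 + 10 + 7 + 5 = 32
  Machine 2: 5 + 8 + 5 + 5 = 23
Max machine load = 32
Job totals:
  Job 1: 15
  Job 2: 18
  Job 3: 12
  Job 4: 10
Max job total = 18
Lower bound = max(32, 18) = 32

32


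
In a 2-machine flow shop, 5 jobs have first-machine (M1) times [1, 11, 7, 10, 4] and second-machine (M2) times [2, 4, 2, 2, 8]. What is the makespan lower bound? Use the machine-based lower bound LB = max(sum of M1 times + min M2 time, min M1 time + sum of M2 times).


LB1 = sum(M1 times) + min(M2 times) = 33 + 2 = 35
LB2 = min(M1 times) + sum(M2 times) = 1 + 18 = 19
Lower bound = max(LB1, LB2) = max(35, 19) = 35

35


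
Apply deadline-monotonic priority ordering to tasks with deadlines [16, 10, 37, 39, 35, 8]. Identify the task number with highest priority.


Sort tasks by relative deadline (ascending):
  Task 6: deadline = 8
  Task 2: deadline = 10
  Task 1: deadline = 16
  Task 5: deadline = 35
  Task 3: deadline = 37
  Task 4: deadline = 39
Priority order (highest first): [6, 2, 1, 5, 3, 4]
Highest priority task = 6

6


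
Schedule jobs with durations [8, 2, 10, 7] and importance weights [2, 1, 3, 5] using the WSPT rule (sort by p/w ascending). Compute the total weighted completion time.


Compute p/w ratios and sort ascending (WSPT): [(7, 5), (2, 1), (10, 3), (8, 2)]
Compute weighted completion times:
  Job (p=7,w=5): C=7, w*C=5*7=35
  Job (p=2,w=1): C=9, w*C=1*9=9
  Job (p=10,w=3): C=19, w*C=3*19=57
  Job (p=8,w=2): C=27, w*C=2*27=54
Total weighted completion time = 155

155


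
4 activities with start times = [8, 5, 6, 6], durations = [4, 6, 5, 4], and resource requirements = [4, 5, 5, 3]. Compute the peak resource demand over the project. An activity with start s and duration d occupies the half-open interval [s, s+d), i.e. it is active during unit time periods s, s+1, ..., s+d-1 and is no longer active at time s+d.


Each activity i is active on [start_i, start_i + duration_i).
Compute total resource usage per time slot:
  t=0: active resources = [], total = 0
  t=1: active resources = [], total = 0
  t=2: active resources = [], total = 0
  t=3: active resources = [], total = 0
  t=4: active resources = [], total = 0
  t=5: active resources = [5], total = 5
  t=6: active resources = [5, 5, 3], total = 13
  t=7: active resources = [5, 5, 3], total = 13
  t=8: active resources = [4, 5, 5, 3], total = 17
  t=9: active resources = [4, 5, 5, 3], total = 17
  t=10: active resources = [4, 5, 5], total = 14
  t=11: active resources = [4], total = 4
Peak resource demand = 17

17


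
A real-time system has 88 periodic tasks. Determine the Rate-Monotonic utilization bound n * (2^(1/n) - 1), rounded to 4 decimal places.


Compute 2^(1/88) = 1.0079077751
Subtract 1: 1.0079077751 - 1 = 0.0079077751
Multiply by n: 88 * 0.0079077751 = 0.6958842088
Round to 4 dp: 0.6959

0.6959


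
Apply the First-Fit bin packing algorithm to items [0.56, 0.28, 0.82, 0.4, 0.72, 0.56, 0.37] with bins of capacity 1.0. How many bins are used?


Place items sequentially using First-Fit:
  Item 0.56 -> new Bin 1
  Item 0.28 -> Bin 1 (now 0.84)
  Item 0.82 -> new Bin 2
  Item 0.4 -> new Bin 3
  Item 0.72 -> new Bin 4
  Item 0.56 -> Bin 3 (now 0.96)
  Item 0.37 -> new Bin 5
Total bins used = 5

5


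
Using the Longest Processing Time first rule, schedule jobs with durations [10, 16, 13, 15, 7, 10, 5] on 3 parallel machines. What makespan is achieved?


Sort jobs in decreasing order (LPT): [16, 15, 13, 10, 10, 7, 5]
Assign each job to the least loaded machine:
  Machine 1: jobs [16, 7, 5], load = 28
  Machine 2: jobs [15, 10], load = 25
  Machine 3: jobs [13, 10], load = 23
Makespan = max load = 28

28


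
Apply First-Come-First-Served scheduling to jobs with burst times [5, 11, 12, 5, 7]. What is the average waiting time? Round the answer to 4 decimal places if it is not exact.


FCFS order (as given): [5, 11, 12, 5, 7]
Waiting times:
  Job 1: wait = 0
  Job 2: wait = 5
  Job 3: wait = 16
  Job 4: wait = 28
  Job 5: wait = 33
Sum of waiting times = 82
Average waiting time = 82/5 = 16.4

16.4


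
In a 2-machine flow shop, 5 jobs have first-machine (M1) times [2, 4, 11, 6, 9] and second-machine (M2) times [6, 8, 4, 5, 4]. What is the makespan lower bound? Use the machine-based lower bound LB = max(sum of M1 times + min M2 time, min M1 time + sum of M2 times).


LB1 = sum(M1 times) + min(M2 times) = 32 + 4 = 36
LB2 = min(M1 times) + sum(M2 times) = 2 + 27 = 29
Lower bound = max(LB1, LB2) = max(36, 29) = 36

36


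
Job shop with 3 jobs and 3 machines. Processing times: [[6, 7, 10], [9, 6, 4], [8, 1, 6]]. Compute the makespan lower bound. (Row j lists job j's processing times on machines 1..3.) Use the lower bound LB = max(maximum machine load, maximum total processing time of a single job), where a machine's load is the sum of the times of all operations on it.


Machine loads:
  Machine 1: 6 + 9 + 8 = 23
  Machine 2: 7 + 6 + 1 = 14
  Machine 3: 10 + 4 + 6 = 20
Max machine load = 23
Job totals:
  Job 1: 23
  Job 2: 19
  Job 3: 15
Max job total = 23
Lower bound = max(23, 23) = 23

23


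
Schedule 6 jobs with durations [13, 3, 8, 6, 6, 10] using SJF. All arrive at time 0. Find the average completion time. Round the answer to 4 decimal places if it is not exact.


SJF order (ascending): [3, 6, 6, 8, 10, 13]
Completion times:
  Job 1: burst=3, C=3
  Job 2: burst=6, C=9
  Job 3: burst=6, C=15
  Job 4: burst=8, C=23
  Job 5: burst=10, C=33
  Job 6: burst=13, C=46
Average completion = 129/6 = 21.5

21.5


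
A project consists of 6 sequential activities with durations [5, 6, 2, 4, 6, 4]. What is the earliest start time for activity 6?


Activity 6 starts after activities 1 through 5 complete.
Predecessor durations: [5, 6, 2, 4, 6]
ES = 5 + 6 + 2 + 4 + 6 = 23

23


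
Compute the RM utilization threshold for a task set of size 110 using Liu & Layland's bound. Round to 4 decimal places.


Compute 2^(1/110) = 1.0063212332
Subtract 1: 1.0063212332 - 1 = 0.0063212332
Multiply by n: 110 * 0.0063212332 = 0.6953356520
Round to 4 dp: 0.6953

0.6953


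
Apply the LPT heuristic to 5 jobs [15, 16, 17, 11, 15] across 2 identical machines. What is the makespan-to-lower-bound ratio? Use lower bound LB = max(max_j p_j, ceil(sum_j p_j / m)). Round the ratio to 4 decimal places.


LPT order: [17, 16, 15, 15, 11]
Machine loads after assignment: [32, 42]
LPT makespan = 42
Lower bound = max(max_job, ceil(total/2)) = max(17, 37) = 37
Ratio = 42 / 37 = 1.1351

1.1351


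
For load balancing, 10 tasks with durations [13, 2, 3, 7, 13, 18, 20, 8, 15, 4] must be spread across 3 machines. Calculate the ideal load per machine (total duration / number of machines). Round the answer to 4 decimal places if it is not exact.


Total processing time = 13 + 2 + 3 + 7 + 13 + 18 + 20 + 8 + 15 + 4 = 103
Number of machines = 3
Ideal balanced load = 103 / 3 = 34.3333

34.3333


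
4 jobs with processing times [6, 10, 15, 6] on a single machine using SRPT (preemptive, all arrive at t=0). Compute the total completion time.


Since all jobs arrive at t=0, SRPT equals SPT ordering.
SPT order: [6, 6, 10, 15]
Completion times:
  Job 1: p=6, C=6
  Job 2: p=6, C=12
  Job 3: p=10, C=22
  Job 4: p=15, C=37
Total completion time = 6 + 12 + 22 + 37 = 77

77


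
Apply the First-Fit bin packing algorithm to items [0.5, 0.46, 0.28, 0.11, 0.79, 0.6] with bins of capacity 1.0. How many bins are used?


Place items sequentially using First-Fit:
  Item 0.5 -> new Bin 1
  Item 0.46 -> Bin 1 (now 0.96)
  Item 0.28 -> new Bin 2
  Item 0.11 -> Bin 2 (now 0.39)
  Item 0.79 -> new Bin 3
  Item 0.6 -> Bin 2 (now 0.99)
Total bins used = 3

3


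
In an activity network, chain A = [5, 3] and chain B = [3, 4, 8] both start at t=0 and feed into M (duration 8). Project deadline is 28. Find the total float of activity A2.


Forward pass: ES(A2) = sum of predecessors on chain A = 5
EF = ES + duration = 5 + 3 = 8
Backward pass: LF(M) = deadline = 28; LS(M) = 28 - 8 = 20
LF(A2) = LS(M) - sum(successors on chain A) = 20 - 0 = 20
LS = LF - duration = 20 - 3 = 17
Total float = LS - ES = 17 - 5 = 12

12


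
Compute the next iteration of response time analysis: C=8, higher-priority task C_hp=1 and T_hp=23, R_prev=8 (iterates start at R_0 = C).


R_next = C + ceil(R_prev / T_hp) * C_hp
ceil(8 / 23) = ceil(0.3478) = 1
Interference = 1 * 1 = 1
R_next = 8 + 1 = 9

9


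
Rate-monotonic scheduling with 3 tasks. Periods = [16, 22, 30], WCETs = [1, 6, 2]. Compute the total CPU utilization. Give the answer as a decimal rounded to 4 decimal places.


Compute individual utilizations (exact fractions):
  Task 1: C/T = 1/16 (approx. 0.0625)
  Task 2: C/T = 6/22 = 3/11 (approx. 0.2727)
  Task 3: C/T = 2/30 = 1/15 (approx. 0.0667)
Total utilization U = 1/16 + 3/11 + 1/15 = 1061/2640
Rounded to 4 decimal places: U = 0.4019
RM (Liu & Layland) bound for 3 tasks = 0.779763; compare with U = 1061/2640 (approx. 0.401894)
U <= bound, so schedulable by RM sufficient condition.

0.4019


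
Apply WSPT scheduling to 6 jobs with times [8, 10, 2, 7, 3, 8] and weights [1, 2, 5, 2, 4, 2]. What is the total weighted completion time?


Compute p/w ratios and sort ascending (WSPT): [(2, 5), (3, 4), (7, 2), (8, 2), (10, 2), (8, 1)]
Compute weighted completion times:
  Job (p=2,w=5): C=2, w*C=5*2=10
  Job (p=3,w=4): C=5, w*C=4*5=20
  Job (p=7,w=2): C=12, w*C=2*12=24
  Job (p=8,w=2): C=20, w*C=2*20=40
  Job (p=10,w=2): C=30, w*C=2*30=60
  Job (p=8,w=1): C=38, w*C=1*38=38
Total weighted completion time = 192

192


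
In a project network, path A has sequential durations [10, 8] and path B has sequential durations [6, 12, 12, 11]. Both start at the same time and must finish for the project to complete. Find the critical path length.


Path A total = 10 + 8 = 18
Path B total = 6 + 12 + 12 + 11 = 41
Critical path = longest path = max(18, 41) = 41

41


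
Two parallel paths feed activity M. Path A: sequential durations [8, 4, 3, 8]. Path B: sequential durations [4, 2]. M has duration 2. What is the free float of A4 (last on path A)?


ES(A4) = sum of predecessors on chain A = 15
EF(A4) = ES + duration = 15 + 8 = 23
Successor of A4 is M. ES(M) = max(sum(A), sum(B)) = max(23, 6) = 23
Free float = ES(successor) - EF(current) = 23 - 23 = 0

0


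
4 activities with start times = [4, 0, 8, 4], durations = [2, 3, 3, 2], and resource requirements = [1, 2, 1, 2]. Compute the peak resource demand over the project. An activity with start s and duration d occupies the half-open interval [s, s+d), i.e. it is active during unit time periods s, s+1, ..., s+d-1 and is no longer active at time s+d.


Each activity i is active on [start_i, start_i + duration_i).
Compute total resource usage per time slot:
  t=0: active resources = [2], total = 2
  t=1: active resources = [2], total = 2
  t=2: active resources = [2], total = 2
  t=3: active resources = [], total = 0
  t=4: active resources = [1, 2], total = 3
  t=5: active resources = [1, 2], total = 3
  t=6: active resources = [], total = 0
  t=7: active resources = [], total = 0
  t=8: active resources = [1], total = 1
  t=9: active resources = [1], total = 1
  t=10: active resources = [1], total = 1
Peak resource demand = 3

3


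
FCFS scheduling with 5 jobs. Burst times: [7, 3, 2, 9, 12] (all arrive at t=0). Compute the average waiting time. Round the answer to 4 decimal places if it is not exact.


FCFS order (as given): [7, 3, 2, 9, 12]
Waiting times:
  Job 1: wait = 0
  Job 2: wait = 7
  Job 3: wait = 10
  Job 4: wait = 12
  Job 5: wait = 21
Sum of waiting times = 50
Average waiting time = 50/5 = 10.0

10.0


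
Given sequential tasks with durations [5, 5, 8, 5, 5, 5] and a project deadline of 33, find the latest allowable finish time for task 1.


LF(activity 1) = deadline - sum of successor durations
Successors: activities 2 through 6 with durations [5, 8, 5, 5, 5]
Sum of successor durations = 28
LF = 33 - 28 = 5

5


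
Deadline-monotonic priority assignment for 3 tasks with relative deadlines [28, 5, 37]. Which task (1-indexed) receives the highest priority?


Sort tasks by relative deadline (ascending):
  Task 2: deadline = 5
  Task 1: deadline = 28
  Task 3: deadline = 37
Priority order (highest first): [2, 1, 3]
Highest priority task = 2

2


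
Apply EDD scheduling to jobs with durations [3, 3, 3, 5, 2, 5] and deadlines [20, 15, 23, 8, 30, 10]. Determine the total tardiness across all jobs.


Sort by due date (EDD order): [(5, 8), (5, 10), (3, 15), (3, 20), (3, 23), (2, 30)]
Compute completion times and tardiness:
  Job 1: p=5, d=8, C=5, tardiness=max(0,5-8)=0
  Job 2: p=5, d=10, C=10, tardiness=max(0,10-10)=0
  Job 3: p=3, d=15, C=13, tardiness=max(0,13-15)=0
  Job 4: p=3, d=20, C=16, tardiness=max(0,16-20)=0
  Job 5: p=3, d=23, C=19, tardiness=max(0,19-23)=0
  Job 6: p=2, d=30, C=21, tardiness=max(0,21-30)=0
Total tardiness = 0

0


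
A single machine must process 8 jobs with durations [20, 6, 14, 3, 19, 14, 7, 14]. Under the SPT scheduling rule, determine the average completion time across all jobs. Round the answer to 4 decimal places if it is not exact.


Sort jobs by processing time (SPT order): [3, 6, 7, 14, 14, 14, 19, 20]
Compute completion times sequentially:
  Job 1: processing = 3, completes at 3
  Job 2: processing = 6, completes at 9
  Job 3: processing = 7, completes at 16
  Job 4: processing = 14, completes at 30
  Job 5: processing = 14, completes at 44
  Job 6: processing = 14, completes at 58
  Job 7: processing = 19, completes at 77
  Job 8: processing = 20, completes at 97
Sum of completion times = 334
Average completion time = 334/8 = 41.75

41.75


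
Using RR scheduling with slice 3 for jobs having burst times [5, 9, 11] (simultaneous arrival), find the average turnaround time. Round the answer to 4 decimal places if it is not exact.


Time quantum = 3
Execution trace:
  J1 runs 3 units, time = 3
  J2 runs 3 units, time = 6
  J3 runs 3 units, time = 9
  J1 runs 2 units, time = 11
  J2 runs 3 units, time = 14
  J3 runs 3 units, time = 17
  J2 runs 3 units, time = 20
  J3 runs 3 units, time = 23
  J3 runs 2 units, time = 25
Finish times: [11, 20, 25]
Average turnaround = 56/3 = 18.6667

18.6667


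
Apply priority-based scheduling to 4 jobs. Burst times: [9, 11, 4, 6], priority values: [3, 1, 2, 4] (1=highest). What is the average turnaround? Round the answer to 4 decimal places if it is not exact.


Sort by priority (ascending = highest first):
Order: [(1, 11), (2, 4), (3, 9), (4, 6)]
Completion times:
  Priority 1, burst=11, C=11
  Priority 2, burst=4, C=15
  Priority 3, burst=9, C=24
  Priority 4, burst=6, C=30
Average turnaround = 80/4 = 20.0

20.0


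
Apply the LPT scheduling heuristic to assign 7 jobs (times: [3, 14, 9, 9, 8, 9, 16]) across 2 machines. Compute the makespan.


Sort jobs in decreasing order (LPT): [16, 14, 9, 9, 9, 8, 3]
Assign each job to the least loaded machine:
  Machine 1: jobs [16, 9, 8], load = 33
  Machine 2: jobs [14, 9, 9, 3], load = 35
Makespan = max load = 35

35


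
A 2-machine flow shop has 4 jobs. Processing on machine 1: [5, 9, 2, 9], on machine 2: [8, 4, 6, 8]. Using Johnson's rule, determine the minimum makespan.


Apply Johnson's rule:
  Group 1 (a <= b): [(3, 2, 6), (1, 5, 8)]
  Group 2 (a > b): [(4, 9, 8), (2, 9, 4)]
Optimal job order: [3, 1, 4, 2]
Schedule:
  Job 3: M1 done at 2, M2 done at 8
  Job 1: M1 done at 7, M2 done at 16
  Job 4: M1 done at 16, M2 done at 24
  Job 2: M1 done at 25, M2 done at 29
Makespan = 29

29


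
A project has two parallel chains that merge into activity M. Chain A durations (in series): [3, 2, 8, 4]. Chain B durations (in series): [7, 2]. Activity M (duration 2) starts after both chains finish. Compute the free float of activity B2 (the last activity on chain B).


ES(B2) = sum of predecessors on chain B = 7
EF(B2) = ES + duration = 7 + 2 = 9
Successor of B2 is M. ES(M) = max(sum(A), sum(B)) = max(17, 9) = 17
Free float = ES(successor) - EF(current) = 17 - 9 = 8

8


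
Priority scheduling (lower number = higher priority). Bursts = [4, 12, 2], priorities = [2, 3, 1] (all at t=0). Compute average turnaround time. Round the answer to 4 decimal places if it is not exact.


Sort by priority (ascending = highest first):
Order: [(1, 2), (2, 4), (3, 12)]
Completion times:
  Priority 1, burst=2, C=2
  Priority 2, burst=4, C=6
  Priority 3, burst=12, C=18
Average turnaround = 26/3 = 8.6667

8.6667


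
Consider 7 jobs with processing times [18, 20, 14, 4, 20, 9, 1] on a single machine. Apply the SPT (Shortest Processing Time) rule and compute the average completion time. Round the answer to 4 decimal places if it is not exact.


Sort jobs by processing time (SPT order): [1, 4, 9, 14, 18, 20, 20]
Compute completion times sequentially:
  Job 1: processing = 1, completes at 1
  Job 2: processing = 4, completes at 5
  Job 3: processing = 9, completes at 14
  Job 4: processing = 14, completes at 28
  Job 5: processing = 18, completes at 46
  Job 6: processing = 20, completes at 66
  Job 7: processing = 20, completes at 86
Sum of completion times = 246
Average completion time = 246/7 = 35.1429

35.1429


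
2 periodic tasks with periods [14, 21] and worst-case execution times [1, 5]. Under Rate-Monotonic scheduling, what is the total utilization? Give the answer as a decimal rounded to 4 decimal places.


Compute individual utilizations (exact fractions):
  Task 1: C/T = 1/14 (approx. 0.0714)
  Task 2: C/T = 5/21 (approx. 0.2381)
Total utilization U = 1/14 + 5/21 = 13/42
Rounded to 4 decimal places: U = 0.3095
RM (Liu & Layland) bound for 2 tasks = 0.828427; compare with U = 13/42 (approx. 0.309524)
U <= bound, so schedulable by RM sufficient condition.

0.3095


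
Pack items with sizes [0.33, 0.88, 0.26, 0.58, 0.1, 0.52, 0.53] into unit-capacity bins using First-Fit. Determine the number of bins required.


Place items sequentially using First-Fit:
  Item 0.33 -> new Bin 1
  Item 0.88 -> new Bin 2
  Item 0.26 -> Bin 1 (now 0.59)
  Item 0.58 -> new Bin 3
  Item 0.1 -> Bin 1 (now 0.69)
  Item 0.52 -> new Bin 4
  Item 0.53 -> new Bin 5
Total bins used = 5

5


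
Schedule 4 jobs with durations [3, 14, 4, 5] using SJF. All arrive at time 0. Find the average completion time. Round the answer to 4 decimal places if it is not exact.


SJF order (ascending): [3, 4, 5, 14]
Completion times:
  Job 1: burst=3, C=3
  Job 2: burst=4, C=7
  Job 3: burst=5, C=12
  Job 4: burst=14, C=26
Average completion = 48/4 = 12.0

12.0


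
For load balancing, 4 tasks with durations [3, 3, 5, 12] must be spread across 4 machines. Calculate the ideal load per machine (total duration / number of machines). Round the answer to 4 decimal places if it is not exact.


Total processing time = 3 + 3 + 5 + 12 = 23
Number of machines = 4
Ideal balanced load = 23 / 4 = 5.75

5.75


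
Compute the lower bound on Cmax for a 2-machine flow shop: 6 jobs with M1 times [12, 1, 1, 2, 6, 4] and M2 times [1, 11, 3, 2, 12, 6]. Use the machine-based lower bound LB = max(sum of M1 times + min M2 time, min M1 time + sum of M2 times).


LB1 = sum(M1 times) + min(M2 times) = 26 + 1 = 27
LB2 = min(M1 times) + sum(M2 times) = 1 + 35 = 36
Lower bound = max(LB1, LB2) = max(27, 36) = 36

36


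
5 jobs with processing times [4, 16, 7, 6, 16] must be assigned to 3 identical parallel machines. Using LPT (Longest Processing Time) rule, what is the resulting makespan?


Sort jobs in decreasing order (LPT): [16, 16, 7, 6, 4]
Assign each job to the least loaded machine:
  Machine 1: jobs [16], load = 16
  Machine 2: jobs [16], load = 16
  Machine 3: jobs [7, 6, 4], load = 17
Makespan = max load = 17

17


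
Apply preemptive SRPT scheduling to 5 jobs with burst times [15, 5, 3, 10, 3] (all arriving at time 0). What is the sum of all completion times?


Since all jobs arrive at t=0, SRPT equals SPT ordering.
SPT order: [3, 3, 5, 10, 15]
Completion times:
  Job 1: p=3, C=3
  Job 2: p=3, C=6
  Job 3: p=5, C=11
  Job 4: p=10, C=21
  Job 5: p=15, C=36
Total completion time = 3 + 6 + 11 + 21 + 36 = 77

77


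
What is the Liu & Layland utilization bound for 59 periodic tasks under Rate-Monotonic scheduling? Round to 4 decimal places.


Compute 2^(1/59) = 1.0118175391
Subtract 1: 1.0118175391 - 1 = 0.0118175391
Multiply by n: 59 * 0.0118175391 = 0.6972348069
Round to 4 dp: 0.6972

0.6972


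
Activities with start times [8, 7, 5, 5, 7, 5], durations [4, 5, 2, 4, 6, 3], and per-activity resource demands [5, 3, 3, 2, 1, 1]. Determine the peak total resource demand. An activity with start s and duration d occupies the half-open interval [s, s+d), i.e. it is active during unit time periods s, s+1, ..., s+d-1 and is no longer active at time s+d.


Each activity i is active on [start_i, start_i + duration_i).
Compute total resource usage per time slot:
  t=0: active resources = [], total = 0
  t=1: active resources = [], total = 0
  t=2: active resources = [], total = 0
  t=3: active resources = [], total = 0
  t=4: active resources = [], total = 0
  t=5: active resources = [3, 2, 1], total = 6
  t=6: active resources = [3, 2, 1], total = 6
  t=7: active resources = [3, 2, 1, 1], total = 7
  t=8: active resources = [5, 3, 2, 1], total = 11
  t=9: active resources = [5, 3, 1], total = 9
  t=10: active resources = [5, 3, 1], total = 9
  t=11: active resources = [5, 3, 1], total = 9
  t=12: active resources = [1], total = 1
Peak resource demand = 11

11


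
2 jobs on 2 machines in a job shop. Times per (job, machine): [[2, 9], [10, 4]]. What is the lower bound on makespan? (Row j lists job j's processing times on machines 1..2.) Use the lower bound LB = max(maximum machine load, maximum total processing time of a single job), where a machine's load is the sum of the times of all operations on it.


Machine loads:
  Machine 1: 2 + 10 = 12
  Machine 2: 9 + 4 = 13
Max machine load = 13
Job totals:
  Job 1: 11
  Job 2: 14
Max job total = 14
Lower bound = max(13, 14) = 14

14


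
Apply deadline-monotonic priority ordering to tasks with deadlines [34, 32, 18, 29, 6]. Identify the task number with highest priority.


Sort tasks by relative deadline (ascending):
  Task 5: deadline = 6
  Task 3: deadline = 18
  Task 4: deadline = 29
  Task 2: deadline = 32
  Task 1: deadline = 34
Priority order (highest first): [5, 3, 4, 2, 1]
Highest priority task = 5

5


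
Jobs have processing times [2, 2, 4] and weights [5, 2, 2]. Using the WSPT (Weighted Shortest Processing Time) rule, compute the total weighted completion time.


Compute p/w ratios and sort ascending (WSPT): [(2, 5), (2, 2), (4, 2)]
Compute weighted completion times:
  Job (p=2,w=5): C=2, w*C=5*2=10
  Job (p=2,w=2): C=4, w*C=2*4=8
  Job (p=4,w=2): C=8, w*C=2*8=16
Total weighted completion time = 34

34


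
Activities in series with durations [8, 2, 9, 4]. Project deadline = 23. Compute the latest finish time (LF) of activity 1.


LF(activity 1) = deadline - sum of successor durations
Successors: activities 2 through 4 with durations [2, 9, 4]
Sum of successor durations = 15
LF = 23 - 15 = 8

8


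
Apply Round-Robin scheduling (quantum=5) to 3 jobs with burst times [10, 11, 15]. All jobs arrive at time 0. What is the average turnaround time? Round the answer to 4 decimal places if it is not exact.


Time quantum = 5
Execution trace:
  J1 runs 5 units, time = 5
  J2 runs 5 units, time = 10
  J3 runs 5 units, time = 15
  J1 runs 5 units, time = 20
  J2 runs 5 units, time = 25
  J3 runs 5 units, time = 30
  J2 runs 1 units, time = 31
  J3 runs 5 units, time = 36
Finish times: [20, 31, 36]
Average turnaround = 87/3 = 29.0

29.0


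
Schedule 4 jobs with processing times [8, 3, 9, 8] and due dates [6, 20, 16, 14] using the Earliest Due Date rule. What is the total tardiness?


Sort by due date (EDD order): [(8, 6), (8, 14), (9, 16), (3, 20)]
Compute completion times and tardiness:
  Job 1: p=8, d=6, C=8, tardiness=max(0,8-6)=2
  Job 2: p=8, d=14, C=16, tardiness=max(0,16-14)=2
  Job 3: p=9, d=16, C=25, tardiness=max(0,25-16)=9
  Job 4: p=3, d=20, C=28, tardiness=max(0,28-20)=8
Total tardiness = 21

21


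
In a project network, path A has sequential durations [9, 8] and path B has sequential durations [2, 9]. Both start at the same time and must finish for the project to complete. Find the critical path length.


Path A total = 9 + 8 = 17
Path B total = 2 + 9 = 11
Critical path = longest path = max(17, 11) = 17

17


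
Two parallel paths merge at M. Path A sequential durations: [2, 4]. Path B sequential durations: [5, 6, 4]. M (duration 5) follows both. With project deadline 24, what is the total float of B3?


Forward pass: ES(B3) = sum of predecessors on chain B = 11
EF = ES + duration = 11 + 4 = 15
Backward pass: LF(M) = deadline = 24; LS(M) = 24 - 5 = 19
LF(B3) = LS(M) - sum(successors on chain B) = 19 - 0 = 19
LS = LF - duration = 19 - 4 = 15
Total float = LS - ES = 15 - 11 = 4

4


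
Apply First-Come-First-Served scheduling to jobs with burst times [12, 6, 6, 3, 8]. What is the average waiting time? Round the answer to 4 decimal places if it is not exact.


FCFS order (as given): [12, 6, 6, 3, 8]
Waiting times:
  Job 1: wait = 0
  Job 2: wait = 12
  Job 3: wait = 18
  Job 4: wait = 24
  Job 5: wait = 27
Sum of waiting times = 81
Average waiting time = 81/5 = 16.2

16.2


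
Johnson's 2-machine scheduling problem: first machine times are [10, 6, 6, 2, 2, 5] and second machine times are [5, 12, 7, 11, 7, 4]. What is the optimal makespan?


Apply Johnson's rule:
  Group 1 (a <= b): [(4, 2, 11), (5, 2, 7), (2, 6, 12), (3, 6, 7)]
  Group 2 (a > b): [(1, 10, 5), (6, 5, 4)]
Optimal job order: [4, 5, 2, 3, 1, 6]
Schedule:
  Job 4: M1 done at 2, M2 done at 13
  Job 5: M1 done at 4, M2 done at 20
  Job 2: M1 done at 10, M2 done at 32
  Job 3: M1 done at 16, M2 done at 39
  Job 1: M1 done at 26, M2 done at 44
  Job 6: M1 done at 31, M2 done at 48
Makespan = 48

48


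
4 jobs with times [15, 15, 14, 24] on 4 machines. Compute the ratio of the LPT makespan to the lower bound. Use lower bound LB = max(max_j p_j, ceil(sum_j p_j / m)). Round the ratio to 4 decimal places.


LPT order: [24, 15, 15, 14]
Machine loads after assignment: [24, 15, 15, 14]
LPT makespan = 24
Lower bound = max(max_job, ceil(total/4)) = max(24, 17) = 24
Ratio = 24 / 24 = 1.0

1.0


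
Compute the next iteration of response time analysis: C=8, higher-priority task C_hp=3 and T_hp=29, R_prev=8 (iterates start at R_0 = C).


R_next = C + ceil(R_prev / T_hp) * C_hp
ceil(8 / 29) = ceil(0.2759) = 1
Interference = 1 * 3 = 3
R_next = 8 + 3 = 11

11


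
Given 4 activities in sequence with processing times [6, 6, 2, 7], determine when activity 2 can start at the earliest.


Activity 2 starts after activities 1 through 1 complete.
Predecessor durations: [6]
ES = 6 = 6

6


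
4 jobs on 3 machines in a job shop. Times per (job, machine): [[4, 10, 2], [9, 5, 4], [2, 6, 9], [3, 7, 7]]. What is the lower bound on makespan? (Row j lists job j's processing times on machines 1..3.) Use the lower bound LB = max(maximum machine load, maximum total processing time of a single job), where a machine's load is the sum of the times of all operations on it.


Machine loads:
  Machine 1: 4 + 9 + 2 + 3 = 18
  Machine 2: 10 + 5 + 6 + 7 = 28
  Machine 3: 2 + 4 + 9 + 7 = 22
Max machine load = 28
Job totals:
  Job 1: 16
  Job 2: 18
  Job 3: 17
  Job 4: 17
Max job total = 18
Lower bound = max(28, 18) = 28

28
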